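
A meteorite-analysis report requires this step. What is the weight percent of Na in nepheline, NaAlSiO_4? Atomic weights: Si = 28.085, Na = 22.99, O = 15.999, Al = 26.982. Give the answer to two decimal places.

Molar mass of NaAlSiO_4: 1*22.99 + 1*26.982 + 1*28.085 + 4*15.999 = 142.053 g/mol.
Mass of Na per formula unit: 1 × 22.99 = 22.990 g.
Weight fraction Na = 22.990 / 142.053 = 0.1618.

16.18 mass %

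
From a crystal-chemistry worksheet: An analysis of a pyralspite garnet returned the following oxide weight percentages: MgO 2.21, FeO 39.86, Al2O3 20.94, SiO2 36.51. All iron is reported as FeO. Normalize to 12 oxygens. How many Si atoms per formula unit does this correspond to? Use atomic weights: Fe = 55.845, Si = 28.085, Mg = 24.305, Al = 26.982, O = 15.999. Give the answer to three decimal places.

2.21 wt% MgO ÷ 40.304 g/mol = 0.05483 mol, giving 0.05483 Mg and 0.05483 O.
39.86 wt% FeO ÷ 71.844 g/mol = 0.55481 mol, giving 0.55481 Fe and 0.55481 O.
20.94 wt% Al2O3 ÷ 101.961 g/mol = 0.20537 mol, giving 0.41074 Al and 0.61611 O.
36.51 wt% SiO2 ÷ 60.083 g/mol = 0.60766 mol, giving 0.60766 Si and 1.21532 O.
Oxygen sums to 2.44107; scaling by 12/2.44107 = 4.91588 puts the formula on 12 O.
Si: 0.60766 × 4.91588 = 2.987 atoms per formula unit.

2.987 Si apfu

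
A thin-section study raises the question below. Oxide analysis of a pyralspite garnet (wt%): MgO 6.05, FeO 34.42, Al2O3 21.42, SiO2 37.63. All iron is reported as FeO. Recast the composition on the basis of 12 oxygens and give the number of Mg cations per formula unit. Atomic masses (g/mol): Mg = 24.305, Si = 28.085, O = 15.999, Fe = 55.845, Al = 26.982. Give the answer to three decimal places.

6.05 wt% MgO ÷ 40.304 g/mol = 0.15011 mol, giving 0.15011 Mg and 0.15011 O.
34.42 wt% FeO ÷ 71.844 g/mol = 0.47909 mol, giving 0.47909 Fe and 0.47909 O.
21.42 wt% Al2O3 ÷ 101.961 g/mol = 0.21008 mol, giving 0.42016 Al and 0.63024 O.
37.63 wt% SiO2 ÷ 60.083 g/mol = 0.62630 mol, giving 0.62630 Si and 1.25260 O.
Oxygen sums to 2.51204; scaling by 12/2.51204 = 4.77699 puts the formula on 12 O.
Mg: 0.15011 × 4.77699 = 0.717 atoms per formula unit.

0.717 Mg apfu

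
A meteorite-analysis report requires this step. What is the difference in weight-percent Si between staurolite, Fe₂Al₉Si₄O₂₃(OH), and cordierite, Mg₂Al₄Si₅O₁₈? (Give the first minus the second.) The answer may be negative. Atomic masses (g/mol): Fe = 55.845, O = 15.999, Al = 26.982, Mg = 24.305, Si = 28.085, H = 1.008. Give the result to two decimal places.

-10.82 percentage points

Si in Fe₂Al₉Si₄O₂₃(OH): molar mass 851.852 g/mol; 4×28.085 = 112.340 g → 13.19 wt%.
Si in Mg₂Al₄Si₅O₁₈: molar mass 584.945 g/mol; 5×28.085 = 140.425 g → 24.01 wt%.
Difference = 13.19 − 24.01 = -10.82 percentage points.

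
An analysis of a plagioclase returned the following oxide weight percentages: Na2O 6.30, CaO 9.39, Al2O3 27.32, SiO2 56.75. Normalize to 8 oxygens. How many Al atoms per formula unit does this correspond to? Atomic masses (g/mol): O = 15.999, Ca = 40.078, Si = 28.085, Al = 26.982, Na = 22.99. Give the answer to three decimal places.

1.447 Al apfu

6.30 wt% Na2O ÷ 61.979 g/mol = 0.10165 mol, giving 0.20330 Na and 0.10165 O.
9.39 wt% CaO ÷ 56.077 g/mol = 0.16745 mol, giving 0.16745 Ca and 0.16745 O.
27.32 wt% Al2O3 ÷ 101.961 g/mol = 0.26795 mol, giving 0.53590 Al and 0.80385 O.
56.75 wt% SiO2 ÷ 60.083 g/mol = 0.94453 mol, giving 0.94453 Si and 1.88906 O.
Oxygen sums to 2.96201; scaling by 8/2.96201 = 2.70087 puts the formula on 8 O.
Al: 0.53590 × 2.70087 = 1.447 atoms per formula unit.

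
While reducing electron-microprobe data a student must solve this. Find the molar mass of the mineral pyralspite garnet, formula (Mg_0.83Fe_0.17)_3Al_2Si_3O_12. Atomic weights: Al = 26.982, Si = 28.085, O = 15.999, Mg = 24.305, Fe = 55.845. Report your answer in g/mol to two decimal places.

M = 2.49(24.305) + 0.51(55.845) + 2(26.982) + 3(28.085) + 12(15.999)

419.21 g/mol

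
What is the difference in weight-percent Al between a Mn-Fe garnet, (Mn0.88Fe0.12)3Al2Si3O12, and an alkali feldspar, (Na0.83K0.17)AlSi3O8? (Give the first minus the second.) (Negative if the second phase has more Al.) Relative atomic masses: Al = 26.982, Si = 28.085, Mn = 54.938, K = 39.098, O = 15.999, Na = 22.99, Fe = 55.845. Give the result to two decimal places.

0.71 percentage points

First mineral: 53.964 g Al in 495.348 g formula = 10.89 wt% Al.
Second mineral: 26.982 g Al in 264.957 g formula = 10.18 wt% Al.
10.89% − 10.18% gives a difference of 0.71 percentage points.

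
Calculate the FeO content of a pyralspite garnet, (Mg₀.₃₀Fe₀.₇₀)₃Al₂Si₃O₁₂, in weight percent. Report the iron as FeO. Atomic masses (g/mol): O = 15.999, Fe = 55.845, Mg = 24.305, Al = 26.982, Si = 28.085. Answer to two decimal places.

Molar mass of (Mg₀.₃₀Fe₀.₇₀)₃Al₂Si₃O₁₂ = 0.90*24.305 + 2.10*55.845 + 2*26.982 + 3*28.085 + 12*15.999 = 469.356 g/mol.
Each formula unit contains 2.10 Fe, equivalent to 2.10/1 = 2.1000 mol FeO.
M(FeO) = 1×55.845 + 1×15.999 = 71.844 g/mol.
Mass of FeO per formula unit = 2.1000 × 71.844 = 150.872 g.
FeO wt% = 150.872 / 469.356 × 100 = 32.14%.

32.14 wt%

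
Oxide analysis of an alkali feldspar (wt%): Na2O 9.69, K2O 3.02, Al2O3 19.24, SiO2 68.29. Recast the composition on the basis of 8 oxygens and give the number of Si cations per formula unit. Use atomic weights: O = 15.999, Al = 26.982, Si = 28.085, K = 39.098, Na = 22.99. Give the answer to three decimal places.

Na2O (M=61.979): mol = 0.15634; Na = 0.31268, O = 0.15634.
K2O (M=94.195): mol = 0.03206; K = 0.06412, O = 0.03206.
Al2O3 (M=101.961): mol = 0.18870; Al = 0.37740, O = 0.56610.
SiO2 (M=60.083): mol = 1.13659; Si = 1.13659, O = 2.27318.
ΣO = 3.02768; factor = 8/ΣO = 2.64229.
Si apfu = 1.13659 × 2.64229 = 3.003.

3.003 Si apfu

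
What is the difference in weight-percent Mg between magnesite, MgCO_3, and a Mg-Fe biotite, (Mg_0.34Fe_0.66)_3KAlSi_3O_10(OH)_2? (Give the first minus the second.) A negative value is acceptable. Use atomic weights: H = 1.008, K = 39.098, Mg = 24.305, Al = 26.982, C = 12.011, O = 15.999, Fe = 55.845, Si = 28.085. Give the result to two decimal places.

First mineral: 24.305 g Mg in 84.313 g formula = 28.83 wt% Mg.
Second mineral: 24.791 g Mg in 479.703 g formula = 5.17 wt% Mg.
28.83% − 5.17% gives a difference of 23.66 percentage points.

23.66 percentage points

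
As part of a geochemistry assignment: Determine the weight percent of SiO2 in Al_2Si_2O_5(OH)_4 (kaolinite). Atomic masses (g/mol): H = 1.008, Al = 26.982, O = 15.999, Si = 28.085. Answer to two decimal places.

46.55 wt%

Molar mass of Al_2Si_2O_5(OH)_4 = 2×26.982 + 2×28.085 + 9×15.999 + 4×1.008 = 258.157 g/mol.
Each formula unit contains 2 Si, equivalent to 2/1 = 2.0000 mol SiO2.
M(SiO2) = 1×28.085 + 2×15.999 = 60.083 g/mol.
Mass of SiO2 per formula unit = 2.0000 × 60.083 = 120.166 g.
SiO2 wt% = 120.166 / 258.157 × 100 = 46.55%.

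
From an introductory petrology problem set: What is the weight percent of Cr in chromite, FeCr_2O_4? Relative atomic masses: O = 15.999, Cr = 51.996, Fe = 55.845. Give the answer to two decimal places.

Formula mass = 1*55.845 + 2*51.996 + 4*15.999 = 223.833 g/mol, of which 103.992 g is Cr.
So Cr makes up 103.992/223.833 = 0.4646 of the mass, i.e. 46.46%.

46.46 weight percent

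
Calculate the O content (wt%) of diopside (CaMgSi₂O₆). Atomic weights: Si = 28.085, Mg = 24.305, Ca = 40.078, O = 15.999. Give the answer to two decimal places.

44.33 wt%

Molar mass of CaMgSi₂O₆: 1×40.078 + 1×24.305 + 2×28.085 + 6×15.999 = 216.547 g/mol.
Mass of O per formula unit: 6 × 15.999 = 95.994 g.
Weight fraction O = 95.994 / 216.547 = 0.4433.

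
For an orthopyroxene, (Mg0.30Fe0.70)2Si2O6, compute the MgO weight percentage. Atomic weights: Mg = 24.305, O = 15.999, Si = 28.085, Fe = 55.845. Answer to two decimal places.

9.87 wt%

Molar mass of (Mg0.30Fe0.70)2Si2O6 = 0.60×24.305 + 1.40×55.845 + 2×28.085 + 6×15.999 = 244.930 g/mol.
Each formula unit contains 0.60 Mg, equivalent to 0.60/1 = 0.6000 mol MgO.
M(MgO) = 1×24.305 + 1×15.999 = 40.304 g/mol.
Mass of MgO per formula unit = 0.6000 × 40.304 = 24.182 g.
MgO wt% = 24.182 / 244.930 × 100 = 9.87%.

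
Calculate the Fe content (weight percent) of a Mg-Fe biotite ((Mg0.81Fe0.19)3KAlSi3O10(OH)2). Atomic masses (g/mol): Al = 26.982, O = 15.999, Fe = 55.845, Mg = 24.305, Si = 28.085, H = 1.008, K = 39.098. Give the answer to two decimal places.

Formula mass = 2.43*24.305 + 0.57*55.845 + 1*39.098 + 1*26.982 + 3*28.085 + 12*15.999 + 2*1.008 = 435.232 g/mol, of which 31.832 g is Fe.
So Fe makes up 31.832/435.232 = 0.0731 of the mass, i.e. 7.31%.

7.31 weight percent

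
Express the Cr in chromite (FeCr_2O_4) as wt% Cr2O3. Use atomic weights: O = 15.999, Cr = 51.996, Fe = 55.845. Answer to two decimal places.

M(FeCr_2O_4) = 223.833 g/mol; M(Cr2O3) = 151.989 g/mol.
Moles Cr2O3 per formula unit = 2 Cr ÷ 2 = 1.0000.
Cr2O3 fraction = (1.0000 × 151.989) / 223.833 = 151.989/223.833 = 0.6790.

67.90 wt%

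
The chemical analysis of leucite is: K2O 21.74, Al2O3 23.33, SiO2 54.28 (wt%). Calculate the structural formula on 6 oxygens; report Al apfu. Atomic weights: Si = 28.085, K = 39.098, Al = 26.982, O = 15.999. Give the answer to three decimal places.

1.008 Al apfu

21.74 wt% K2O ÷ 94.195 g/mol = 0.23080 mol, giving 0.46160 K and 0.23080 O.
23.33 wt% Al2O3 ÷ 101.961 g/mol = 0.22881 mol, giving 0.45762 Al and 0.68643 O.
54.28 wt% SiO2 ÷ 60.083 g/mol = 0.90342 mol, giving 0.90342 Si and 1.80684 O.
Oxygen sums to 2.72407; scaling by 6/2.72407 = 2.20259 puts the formula on 6 O.
Al: 0.45762 × 2.20259 = 1.008 atoms per formula unit.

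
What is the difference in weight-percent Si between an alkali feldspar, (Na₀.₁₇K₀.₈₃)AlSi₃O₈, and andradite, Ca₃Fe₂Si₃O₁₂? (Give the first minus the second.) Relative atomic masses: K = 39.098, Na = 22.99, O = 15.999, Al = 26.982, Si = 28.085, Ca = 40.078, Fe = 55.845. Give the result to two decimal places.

13.99 percentage points

M((Na₀.₁₇K₀.₈₃)AlSi₃O₈) = 275.589 g/mol, so wt% Si = 84.255/275.589 × 100 = 30.57%.
M(Ca₃Fe₂Si₃O₁₂) = 508.167 g/mol, so wt% Si = 84.255/508.167 × 100 = 16.58%.
30.57 − 16.58 = 13.99 pp.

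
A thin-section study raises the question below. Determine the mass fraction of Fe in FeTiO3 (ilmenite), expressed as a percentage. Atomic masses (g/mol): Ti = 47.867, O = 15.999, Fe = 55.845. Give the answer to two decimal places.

36.81 weight percent

Molar mass of FeTiO3: 1·55.845 + 1·47.867 + 3·15.999 = 151.709 g/mol.
Mass of Fe per formula unit: 1 × 55.845 = 55.845 g.
Weight fraction Fe = 55.845 / 151.709 = 0.3681.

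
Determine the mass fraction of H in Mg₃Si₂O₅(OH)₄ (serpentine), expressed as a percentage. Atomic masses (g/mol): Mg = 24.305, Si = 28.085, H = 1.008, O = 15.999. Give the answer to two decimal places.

M(Mg₃Si₂O₅(OH)₄) = 277.108 g/mol.
H contributes 4 × 1.008 = 4.032 g per mole.
4.032/277.108 = 0.0146 → 1.46%.

1.46 wt%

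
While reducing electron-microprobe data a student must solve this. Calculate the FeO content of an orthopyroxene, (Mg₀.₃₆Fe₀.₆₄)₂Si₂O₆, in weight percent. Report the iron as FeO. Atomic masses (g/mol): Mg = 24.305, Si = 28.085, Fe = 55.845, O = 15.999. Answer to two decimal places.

Formula mass = 241.145 g/mol.
1.28 Fe → 1.2800 mol FeO per formula unit; M(FeO) = 71.844, so FeO mass = 91.960 g.
91.960/241.145 × 100 = 38.13 wt%.

38.13 wt%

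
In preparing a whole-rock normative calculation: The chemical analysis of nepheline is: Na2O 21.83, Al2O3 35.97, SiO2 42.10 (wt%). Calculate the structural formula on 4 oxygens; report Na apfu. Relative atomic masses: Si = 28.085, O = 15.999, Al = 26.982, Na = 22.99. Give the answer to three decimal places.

1.002 Na apfu

21.83 wt% Na2O ÷ 61.979 g/mol = 0.35222 mol, giving 0.70444 Na and 0.35222 O.
35.97 wt% Al2O3 ÷ 101.961 g/mol = 0.35278 mol, giving 0.70556 Al and 1.05834 O.
42.10 wt% SiO2 ÷ 60.083 g/mol = 0.70070 mol, giving 0.70070 Si and 1.40140 O.
Oxygen sums to 2.81196; scaling by 4/2.81196 = 1.42250 puts the formula on 4 O.
Na: 0.70444 × 1.42250 = 1.002 atoms per formula unit.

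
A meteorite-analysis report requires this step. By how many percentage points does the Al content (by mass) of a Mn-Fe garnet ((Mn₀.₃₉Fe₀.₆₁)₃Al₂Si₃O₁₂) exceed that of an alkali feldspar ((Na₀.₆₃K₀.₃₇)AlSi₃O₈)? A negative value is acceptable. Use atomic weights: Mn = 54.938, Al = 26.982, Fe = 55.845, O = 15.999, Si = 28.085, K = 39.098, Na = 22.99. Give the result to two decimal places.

0.80 percentage points

M((Mn₀.₃₉Fe₀.₆₁)₃Al₂Si₃O₁₂) = 496.681 g/mol, so wt% Al = 53.964/496.681 × 100 = 10.86%.
M((Na₀.₆₃K₀.₃₇)AlSi₃O₈) = 268.179 g/mol, so wt% Al = 26.982/268.179 × 100 = 10.06%.
10.86 − 10.06 = 0.80 pp.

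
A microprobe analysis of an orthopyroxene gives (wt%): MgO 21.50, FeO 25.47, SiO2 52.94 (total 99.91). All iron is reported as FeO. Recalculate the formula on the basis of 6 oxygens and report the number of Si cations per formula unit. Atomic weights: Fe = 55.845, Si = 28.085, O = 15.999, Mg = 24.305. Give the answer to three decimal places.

MgO: 21.50/40.304 = 0.53345 mol → 0.53345 mol Mg, 0.53345 mol O.
FeO: 25.47/71.844 = 0.35452 mol → 0.35452 mol Fe, 0.35452 mol O.
SiO2: 52.94/60.083 = 0.88111 mol → 0.88111 mol Si, 1.76222 mol O.
Total oxygen = 2.65019 mol. Normalization factor = 6/2.65019 = 2.26399.
Si per 6 O = 0.88111 × 2.26399 = 1.995.

1.995 Si apfu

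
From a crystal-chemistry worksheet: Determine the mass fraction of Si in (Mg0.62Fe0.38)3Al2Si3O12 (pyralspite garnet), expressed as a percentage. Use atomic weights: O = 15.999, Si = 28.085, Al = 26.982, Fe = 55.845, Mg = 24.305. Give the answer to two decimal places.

19.19 mass %

Molar mass of (Mg0.62Fe0.38)3Al2Si3O12: 1.86*24.305 + 1.14*55.845 + 2*26.982 + 3*28.085 + 12*15.999 = 439.078 g/mol.
Mass of Si per formula unit: 3 × 28.085 = 84.255 g.
Weight fraction Si = 84.255 / 439.078 = 0.1919.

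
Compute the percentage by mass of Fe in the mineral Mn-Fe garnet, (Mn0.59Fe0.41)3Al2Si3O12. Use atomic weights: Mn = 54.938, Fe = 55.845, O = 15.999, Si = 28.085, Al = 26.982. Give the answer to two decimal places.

Formula mass = 1.77*54.938 + 1.23*55.845 + 2*26.982 + 3*28.085 + 12*15.999 = 496.137 g/mol, of which 68.689 g is Fe.
So Fe makes up 68.689/496.137 = 0.1384 of the mass, i.e. 13.84%.

13.84 mass %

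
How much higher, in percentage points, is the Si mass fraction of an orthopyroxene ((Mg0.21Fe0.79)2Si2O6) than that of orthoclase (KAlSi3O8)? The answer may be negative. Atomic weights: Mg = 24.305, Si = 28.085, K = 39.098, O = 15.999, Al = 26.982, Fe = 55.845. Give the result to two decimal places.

-7.86 percentage points

M((Mg0.21Fe0.79)2Si2O6) = 250.607 g/mol, so wt% Si = 56.170/250.607 × 100 = 22.41%.
M(KAlSi3O8) = 278.327 g/mol, so wt% Si = 84.255/278.327 × 100 = 30.27%.
22.41 − 30.27 = -7.86 pp.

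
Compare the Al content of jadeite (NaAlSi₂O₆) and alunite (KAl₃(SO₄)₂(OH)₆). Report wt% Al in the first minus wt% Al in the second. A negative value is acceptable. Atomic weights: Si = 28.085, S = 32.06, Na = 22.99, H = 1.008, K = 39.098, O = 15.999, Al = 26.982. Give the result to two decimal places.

-6.19 percentage points

M(NaAlSi₂O₆) = 202.136 g/mol, so wt% Al = 26.982/202.136 × 100 = 13.35%.
M(KAl₃(SO₄)₂(OH)₆) = 414.198 g/mol, so wt% Al = 80.946/414.198 × 100 = 19.54%.
13.35 − 19.54 = -6.19 pp.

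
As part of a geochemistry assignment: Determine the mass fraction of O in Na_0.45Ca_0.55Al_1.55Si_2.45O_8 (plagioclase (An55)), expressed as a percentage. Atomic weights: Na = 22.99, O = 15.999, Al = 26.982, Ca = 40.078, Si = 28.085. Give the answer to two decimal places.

M(Na_0.45Ca_0.55Al_1.55Si_2.45O_8) = 271.011 g/mol.
O contributes 8 × 15.999 = 127.992 g per mole.
127.992/271.011 = 0.4723 → 47.23%.

47.23 weight percent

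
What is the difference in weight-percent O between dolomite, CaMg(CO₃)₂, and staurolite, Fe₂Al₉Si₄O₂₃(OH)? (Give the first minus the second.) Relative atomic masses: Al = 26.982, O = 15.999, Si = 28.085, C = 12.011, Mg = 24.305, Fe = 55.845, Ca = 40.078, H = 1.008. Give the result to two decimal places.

O in CaMg(CO₃)₂: molar mass 184.399 g/mol; 6×15.999 = 95.994 g → 52.06 wt%.
O in Fe₂Al₉Si₄O₂₃(OH): molar mass 851.852 g/mol; 24×15.999 = 383.976 g → 45.08 wt%.
Difference = 52.06 − 45.08 = 6.98 percentage points.

6.98 percentage points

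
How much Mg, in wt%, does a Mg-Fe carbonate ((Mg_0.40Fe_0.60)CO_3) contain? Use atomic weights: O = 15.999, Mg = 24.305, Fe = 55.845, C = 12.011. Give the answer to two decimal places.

9.42 wt%

Formula mass = 0.40·24.305 + 0.60·55.845 + 1·12.011 + 3·15.999 = 103.237 g/mol, of which 9.722 g is Mg.
So Mg makes up 9.722/103.237 = 0.0942 of the mass, i.e. 9.42%.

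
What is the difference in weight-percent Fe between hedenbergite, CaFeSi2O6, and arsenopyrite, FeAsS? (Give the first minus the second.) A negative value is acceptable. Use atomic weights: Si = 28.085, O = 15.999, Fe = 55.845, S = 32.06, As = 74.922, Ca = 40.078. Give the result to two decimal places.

-11.79 percentage points

M(CaFeSi2O6) = 248.087 g/mol, so wt% Fe = 55.845/248.087 × 100 = 22.51%.
M(FeAsS) = 162.827 g/mol, so wt% Fe = 55.845/162.827 × 100 = 34.30%.
22.51 − 34.30 = -11.79 pp.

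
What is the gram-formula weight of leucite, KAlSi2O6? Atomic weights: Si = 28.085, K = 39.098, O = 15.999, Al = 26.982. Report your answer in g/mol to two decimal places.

M = 1×39.098 + 1×26.982 + 2×28.085 + 6×15.999

218.24 g/mol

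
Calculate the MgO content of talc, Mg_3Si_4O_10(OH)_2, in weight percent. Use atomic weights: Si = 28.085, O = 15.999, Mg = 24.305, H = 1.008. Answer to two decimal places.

Molar mass of Mg_3Si_4O_10(OH)_2 = 3·24.305 + 4·28.085 + 12·15.999 + 2·1.008 = 379.259 g/mol.
Each formula unit contains 3 Mg, equivalent to 3/1 = 3.0000 mol MgO.
M(MgO) = 1×24.305 + 1×15.999 = 40.304 g/mol.
Mass of MgO per formula unit = 3.0000 × 40.304 = 120.912 g.
MgO wt% = 120.912 / 379.259 × 100 = 31.88%.

31.88 wt%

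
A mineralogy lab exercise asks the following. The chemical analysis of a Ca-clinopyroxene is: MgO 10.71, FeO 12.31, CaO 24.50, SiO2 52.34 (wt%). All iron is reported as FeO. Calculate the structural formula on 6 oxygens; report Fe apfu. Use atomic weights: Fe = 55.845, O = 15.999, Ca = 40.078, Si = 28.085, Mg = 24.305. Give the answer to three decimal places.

MgO: 10.71/40.304 = 0.26573 mol → 0.26573 mol Mg, 0.26573 mol O.
FeO: 12.31/71.844 = 0.17134 mol → 0.17134 mol Fe, 0.17134 mol O.
CaO: 24.50/56.077 = 0.43690 mol → 0.43690 mol Ca, 0.43690 mol O.
SiO2: 52.34/60.083 = 0.87113 mol → 0.87113 mol Si, 1.74226 mol O.
Total oxygen = 2.61623 mol. Normalization factor = 6/2.61623 = 2.29338.
Fe per 6 O = 0.17134 × 2.29338 = 0.393.

0.393 Fe apfu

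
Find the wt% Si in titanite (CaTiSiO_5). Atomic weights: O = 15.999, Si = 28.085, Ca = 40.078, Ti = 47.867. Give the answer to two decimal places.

M(CaTiSiO_5) = 196.025 g/mol.
Si contributes 1 × 28.085 = 28.085 g per mole.
28.085/196.025 = 0.1433 → 14.33%.

14.33 wt%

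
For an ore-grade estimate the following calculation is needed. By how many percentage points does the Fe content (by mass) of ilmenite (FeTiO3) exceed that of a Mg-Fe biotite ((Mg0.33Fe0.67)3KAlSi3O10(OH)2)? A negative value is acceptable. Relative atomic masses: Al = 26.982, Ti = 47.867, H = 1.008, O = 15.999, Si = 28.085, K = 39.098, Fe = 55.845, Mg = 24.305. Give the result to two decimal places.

13.46 percentage points

Fe in FeTiO3: molar mass 151.709 g/mol; 1×55.845 = 55.845 g → 36.81 wt%.
Fe in (Mg0.33Fe0.67)3KAlSi3O10(OH)2: molar mass 480.649 g/mol; 2.01×55.845 = 112.248 g → 23.35 wt%.
Difference = 36.81 − 23.35 = 13.46 percentage points.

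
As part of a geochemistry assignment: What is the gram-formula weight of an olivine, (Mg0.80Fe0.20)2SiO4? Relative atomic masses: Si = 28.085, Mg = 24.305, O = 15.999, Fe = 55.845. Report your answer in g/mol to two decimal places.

153.31 g/mol

The formula mass is the sum 1.60·24.305 + 0.40·55.845 + 1·28.085 + 4·15.999.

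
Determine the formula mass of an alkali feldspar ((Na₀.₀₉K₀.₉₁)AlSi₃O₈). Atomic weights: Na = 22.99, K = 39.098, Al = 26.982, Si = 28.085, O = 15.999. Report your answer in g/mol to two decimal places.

276.88 g/mol

M = 0.09×22.99 + 0.91×39.098 + 1×26.982 + 3×28.085 + 8×15.999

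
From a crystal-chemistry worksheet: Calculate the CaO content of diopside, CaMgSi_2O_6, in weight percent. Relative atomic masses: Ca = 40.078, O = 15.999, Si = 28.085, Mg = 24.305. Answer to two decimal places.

Formula mass = 216.547 g/mol.
1 Ca → 1.0000 mol CaO per formula unit; M(CaO) = 56.077, so CaO mass = 56.077 g.
56.077/216.547 × 100 = 25.90 wt%.

25.90 wt%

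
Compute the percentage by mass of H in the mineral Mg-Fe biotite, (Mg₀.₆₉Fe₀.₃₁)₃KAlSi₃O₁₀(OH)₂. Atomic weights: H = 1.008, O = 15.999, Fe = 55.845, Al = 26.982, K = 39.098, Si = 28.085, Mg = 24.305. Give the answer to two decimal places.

0.45 wt%

Molar mass of (Mg₀.₆₉Fe₀.₃₁)₃KAlSi₃O₁₀(OH)₂: 2.07*24.305 + 0.93*55.845 + 1*39.098 + 1*26.982 + 3*28.085 + 12*15.999 + 2*1.008 = 446.586 g/mol.
Mass of H per formula unit: 2 × 1.008 = 2.016 g.
Weight fraction H = 2.016 / 446.586 = 0.0045.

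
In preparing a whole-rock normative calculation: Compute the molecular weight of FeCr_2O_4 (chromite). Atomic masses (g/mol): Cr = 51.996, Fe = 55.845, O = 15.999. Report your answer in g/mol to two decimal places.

223.83 g/mol

M = 1×55.845 + 2×51.996 + 4×15.999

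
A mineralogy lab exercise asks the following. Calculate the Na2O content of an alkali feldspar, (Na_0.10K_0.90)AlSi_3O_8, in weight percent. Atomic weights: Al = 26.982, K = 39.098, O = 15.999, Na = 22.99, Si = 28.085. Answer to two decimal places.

1.12 wt%

M((Na_0.10K_0.90)AlSi_3O_8) = 276.716 g/mol; M(Na2O) = 61.979 g/mol.
Moles Na2O per formula unit = 0.10 Na ÷ 2 = 0.0500.
Na2O fraction = (0.0500 × 61.979) / 276.716 = 3.099/276.716 = 0.0112.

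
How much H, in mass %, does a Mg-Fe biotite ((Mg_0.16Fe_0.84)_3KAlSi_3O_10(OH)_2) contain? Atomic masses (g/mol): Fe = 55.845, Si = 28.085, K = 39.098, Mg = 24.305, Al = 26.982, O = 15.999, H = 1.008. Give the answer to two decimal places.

M((Mg_0.16Fe_0.84)_3KAlSi_3O_10(OH)_2) = 496.735 g/mol.
H contributes 2 × 1.008 = 2.016 g per mole.
2.016/496.735 = 0.0041 → 0.41%.

0.41 mass %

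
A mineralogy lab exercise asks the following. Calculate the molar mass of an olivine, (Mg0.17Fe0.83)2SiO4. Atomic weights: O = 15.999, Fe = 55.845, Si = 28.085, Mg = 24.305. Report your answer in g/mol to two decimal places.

The formula mass is the sum 0.34×24.305 + 1.66×55.845 + 1×28.085 + 4×15.999.

193.05 g/mol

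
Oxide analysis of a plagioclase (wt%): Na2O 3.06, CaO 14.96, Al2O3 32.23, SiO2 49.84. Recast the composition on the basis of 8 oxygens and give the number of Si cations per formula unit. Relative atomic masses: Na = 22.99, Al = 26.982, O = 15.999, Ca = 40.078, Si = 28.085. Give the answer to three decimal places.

2.270 Si apfu

Na2O: 3.06/61.979 = 0.04937 mol → 0.09874 mol Na, 0.04937 mol O.
CaO: 14.96/56.077 = 0.26678 mol → 0.26678 mol Ca, 0.26678 mol O.
Al2O3: 32.23/101.961 = 0.31610 mol → 0.63220 mol Al, 0.94830 mol O.
SiO2: 49.84/60.083 = 0.82952 mol → 0.82952 mol Si, 1.65904 mol O.
Total oxygen = 2.92349 mol. Normalization factor = 8/2.92349 = 2.73646.
Si per 8 O = 0.82952 × 2.73646 = 2.270.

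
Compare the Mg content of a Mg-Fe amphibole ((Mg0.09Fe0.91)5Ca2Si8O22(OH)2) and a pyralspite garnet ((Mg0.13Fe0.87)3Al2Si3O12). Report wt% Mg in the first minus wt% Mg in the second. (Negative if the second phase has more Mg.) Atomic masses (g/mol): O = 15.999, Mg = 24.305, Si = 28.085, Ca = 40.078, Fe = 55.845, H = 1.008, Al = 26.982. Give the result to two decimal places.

-0.81 percentage points

First mineral: 10.937 g Mg in 955.860 g formula = 1.14 wt% Mg.
Second mineral: 9.479 g Mg in 485.441 g formula = 1.95 wt% Mg.
1.14% − 1.95% gives a difference of -0.81 percentage points.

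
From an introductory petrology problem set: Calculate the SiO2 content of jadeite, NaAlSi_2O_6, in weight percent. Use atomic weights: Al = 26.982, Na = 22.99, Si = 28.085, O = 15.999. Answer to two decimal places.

59.45 wt%

Formula mass = 202.136 g/mol.
2 Si → 2.0000 mol SiO2 per formula unit; M(SiO2) = 60.083, so SiO2 mass = 120.166 g.
120.166/202.136 × 100 = 59.45 wt%.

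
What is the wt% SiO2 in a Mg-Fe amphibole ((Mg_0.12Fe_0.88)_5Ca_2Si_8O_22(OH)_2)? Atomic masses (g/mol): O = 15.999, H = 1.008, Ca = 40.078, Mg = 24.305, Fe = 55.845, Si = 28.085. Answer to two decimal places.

50.54 wt%

Formula mass = 951.129 g/mol.
8 Si → 8.0000 mol SiO2 per formula unit; M(SiO2) = 60.083, so SiO2 mass = 480.664 g.
480.664/951.129 × 100 = 50.54 wt%.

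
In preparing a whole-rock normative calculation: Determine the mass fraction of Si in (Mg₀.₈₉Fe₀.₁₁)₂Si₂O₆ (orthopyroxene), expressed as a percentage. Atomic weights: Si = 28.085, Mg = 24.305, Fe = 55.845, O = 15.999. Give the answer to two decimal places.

Molar mass of (Mg₀.₈₉Fe₀.₁₁)₂Si₂O₆: 1.78×24.305 + 0.22×55.845 + 2×28.085 + 6×15.999 = 207.713 g/mol.
Mass of Si per formula unit: 2 × 28.085 = 56.170 g.
Weight fraction Si = 56.170 / 207.713 = 0.2704.

27.04 mass %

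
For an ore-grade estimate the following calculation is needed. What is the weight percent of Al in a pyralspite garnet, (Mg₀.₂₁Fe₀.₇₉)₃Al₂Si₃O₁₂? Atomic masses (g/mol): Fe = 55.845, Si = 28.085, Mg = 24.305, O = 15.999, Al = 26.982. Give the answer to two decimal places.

M((Mg₀.₂₁Fe₀.₇₉)₃Al₂Si₃O₁₂) = 477.872 g/mol.
Al contributes 2 × 26.982 = 53.964 g per mole.
53.964/477.872 = 0.1129 → 11.29%.

11.29 mass %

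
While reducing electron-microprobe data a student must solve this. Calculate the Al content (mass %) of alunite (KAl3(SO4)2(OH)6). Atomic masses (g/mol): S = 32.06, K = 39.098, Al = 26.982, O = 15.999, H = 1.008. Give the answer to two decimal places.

19.54 mass %

Molar mass of KAl3(SO4)2(OH)6: 1×39.098 + 3×26.982 + 2×32.06 + 14×15.999 + 6×1.008 = 414.198 g/mol.
Mass of Al per formula unit: 3 × 26.982 = 80.946 g.
Weight fraction Al = 80.946 / 414.198 = 0.1954.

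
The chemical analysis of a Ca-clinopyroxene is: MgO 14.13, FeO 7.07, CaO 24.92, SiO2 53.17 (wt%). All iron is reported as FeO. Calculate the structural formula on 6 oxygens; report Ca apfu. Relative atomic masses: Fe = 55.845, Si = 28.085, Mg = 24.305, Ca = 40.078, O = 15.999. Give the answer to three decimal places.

MgO: 14.13/40.304 = 0.35059 mol → 0.35059 mol Mg, 0.35059 mol O.
FeO: 7.07/71.844 = 0.09841 mol → 0.09841 mol Fe, 0.09841 mol O.
CaO: 24.92/56.077 = 0.44439 mol → 0.44439 mol Ca, 0.44439 mol O.
SiO2: 53.17/60.083 = 0.88494 mol → 0.88494 mol Si, 1.76988 mol O.
Total oxygen = 2.66327 mol. Normalization factor = 6/2.66327 = 2.25287.
Ca per 6 O = 0.44439 × 2.25287 = 1.001.

1.001 Ca apfu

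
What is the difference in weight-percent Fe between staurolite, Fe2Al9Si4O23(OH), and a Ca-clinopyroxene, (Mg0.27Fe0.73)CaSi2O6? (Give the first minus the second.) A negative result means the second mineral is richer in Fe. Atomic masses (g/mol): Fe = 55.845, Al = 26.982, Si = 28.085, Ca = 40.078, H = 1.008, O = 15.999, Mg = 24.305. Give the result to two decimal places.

First mineral: 111.690 g Fe in 851.852 g formula = 13.11 wt% Fe.
Second mineral: 40.767 g Fe in 239.571 g formula = 17.02 wt% Fe.
13.11% − 17.02% gives a difference of -3.91 percentage points.

-3.91 percentage points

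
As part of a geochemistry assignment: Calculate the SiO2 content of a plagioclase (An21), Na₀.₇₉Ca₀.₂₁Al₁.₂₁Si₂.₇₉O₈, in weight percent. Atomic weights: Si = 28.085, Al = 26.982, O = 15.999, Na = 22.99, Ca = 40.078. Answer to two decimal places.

M(Na₀.₇₉Ca₀.₂₁Al₁.₂₁Si₂.₇₉O₈) = 265.576 g/mol; M(SiO2) = 60.083 g/mol.
Moles SiO2 per formula unit = 2.79 Si ÷ 1 = 2.7900.
SiO2 fraction = (2.7900 × 60.083) / 265.576 = 167.632/265.576 = 0.6312.

63.12 wt%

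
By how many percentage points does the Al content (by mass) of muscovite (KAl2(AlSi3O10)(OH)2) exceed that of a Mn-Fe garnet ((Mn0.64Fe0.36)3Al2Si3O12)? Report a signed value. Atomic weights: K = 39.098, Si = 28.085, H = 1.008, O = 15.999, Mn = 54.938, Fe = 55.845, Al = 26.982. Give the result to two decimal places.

Al in KAl2(AlSi3O10)(OH)2: molar mass 398.303 g/mol; 3×26.982 = 80.946 g → 20.32 wt%.
Al in (Mn0.64Fe0.36)3Al2Si3O12: molar mass 496.001 g/mol; 2×26.982 = 53.964 g → 10.88 wt%.
Difference = 20.32 − 10.88 = 9.44 percentage points.

9.44 percentage points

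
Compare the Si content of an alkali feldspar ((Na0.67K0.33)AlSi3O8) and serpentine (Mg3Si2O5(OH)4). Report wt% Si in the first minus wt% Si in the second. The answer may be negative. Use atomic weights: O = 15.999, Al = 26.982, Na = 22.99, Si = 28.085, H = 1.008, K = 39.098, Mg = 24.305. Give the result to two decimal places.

11.22 percentage points

M((Na0.67K0.33)AlSi3O8) = 267.535 g/mol, so wt% Si = 84.255/267.535 × 100 = 31.49%.
M(Mg3Si2O5(OH)4) = 277.108 g/mol, so wt% Si = 56.170/277.108 × 100 = 20.27%.
31.49 − 20.27 = 11.22 pp.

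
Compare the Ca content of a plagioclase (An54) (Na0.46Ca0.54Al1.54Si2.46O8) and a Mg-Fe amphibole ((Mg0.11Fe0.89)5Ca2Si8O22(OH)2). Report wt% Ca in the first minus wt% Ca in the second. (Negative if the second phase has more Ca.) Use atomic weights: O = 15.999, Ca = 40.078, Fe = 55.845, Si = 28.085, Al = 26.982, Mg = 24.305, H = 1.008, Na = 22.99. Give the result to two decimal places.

Ca in Na0.46Ca0.54Al1.54Si2.46O8: molar mass 270.851 g/mol; 0.54×40.078 = 21.642 g → 7.99 wt%.
Ca in (Mg0.11Fe0.89)5Ca2Si8O22(OH)2: molar mass 952.706 g/mol; 2×40.078 = 80.156 g → 8.41 wt%.
Difference = 7.99 − 8.41 = -0.42 percentage points.

-0.42 percentage points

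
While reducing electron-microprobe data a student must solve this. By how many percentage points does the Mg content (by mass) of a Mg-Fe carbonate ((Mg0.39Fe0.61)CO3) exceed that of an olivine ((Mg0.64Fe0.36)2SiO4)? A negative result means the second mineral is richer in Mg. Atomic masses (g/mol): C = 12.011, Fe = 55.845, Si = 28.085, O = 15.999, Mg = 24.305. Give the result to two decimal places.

-9.89 percentage points

Mg in (Mg0.39Fe0.61)CO3: molar mass 103.552 g/mol; 0.39×24.305 = 9.479 g → 9.15 wt%.
Mg in (Mg0.64Fe0.36)2SiO4: molar mass 163.400 g/mol; 1.28×24.305 = 31.110 g → 19.04 wt%.
Difference = 9.15 − 19.04 = -9.89 percentage points.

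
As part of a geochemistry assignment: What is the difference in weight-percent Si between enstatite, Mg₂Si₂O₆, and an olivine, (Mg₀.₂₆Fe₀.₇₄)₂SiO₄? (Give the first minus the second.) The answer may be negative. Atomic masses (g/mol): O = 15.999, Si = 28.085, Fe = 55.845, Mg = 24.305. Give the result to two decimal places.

First mineral: 56.170 g Si in 200.774 g formula = 27.98 wt% Si.
Second mineral: 28.085 g Si in 187.370 g formula = 14.99 wt% Si.
27.98% − 14.99% gives a difference of 12.99 percentage points.

12.99 percentage points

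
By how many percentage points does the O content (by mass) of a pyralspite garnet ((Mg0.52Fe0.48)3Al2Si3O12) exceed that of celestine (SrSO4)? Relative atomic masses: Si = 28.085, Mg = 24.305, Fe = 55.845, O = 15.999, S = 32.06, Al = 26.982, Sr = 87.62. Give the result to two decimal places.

First mineral: 191.988 g O in 448.540 g formula = 42.80 wt% O.
Second mineral: 63.996 g O in 183.676 g formula = 34.84 wt% O.
42.80% − 34.84% gives a difference of 7.96 percentage points.

7.96 percentage points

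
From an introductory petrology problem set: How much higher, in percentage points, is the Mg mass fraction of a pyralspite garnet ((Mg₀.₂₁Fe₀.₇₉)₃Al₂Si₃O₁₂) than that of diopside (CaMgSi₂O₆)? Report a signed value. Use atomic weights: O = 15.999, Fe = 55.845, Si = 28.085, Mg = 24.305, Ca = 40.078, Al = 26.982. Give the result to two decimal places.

First mineral: 15.312 g Mg in 477.872 g formula = 3.20 wt% Mg.
Second mineral: 24.305 g Mg in 216.547 g formula = 11.22 wt% Mg.
3.20% − 11.22% gives a difference of -8.02 percentage points.

-8.02 percentage points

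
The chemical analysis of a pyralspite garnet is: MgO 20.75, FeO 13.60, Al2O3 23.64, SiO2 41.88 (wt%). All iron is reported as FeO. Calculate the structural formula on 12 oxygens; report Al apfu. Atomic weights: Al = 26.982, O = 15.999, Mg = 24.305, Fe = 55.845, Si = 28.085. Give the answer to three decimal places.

1.992 Al apfu

MgO: 20.75/40.304 = 0.51484 mol → 0.51484 mol Mg, 0.51484 mol O.
FeO: 13.60/71.844 = 0.18930 mol → 0.18930 mol Fe, 0.18930 mol O.
Al2O3: 23.64/101.961 = 0.23185 mol → 0.46370 mol Al, 0.69555 mol O.
SiO2: 41.88/60.083 = 0.69704 mol → 0.69704 mol Si, 1.39408 mol O.
Total oxygen = 2.79377 mol. Normalization factor = 12/2.79377 = 4.29527.
Al per 12 O = 0.46370 × 4.29527 = 1.992.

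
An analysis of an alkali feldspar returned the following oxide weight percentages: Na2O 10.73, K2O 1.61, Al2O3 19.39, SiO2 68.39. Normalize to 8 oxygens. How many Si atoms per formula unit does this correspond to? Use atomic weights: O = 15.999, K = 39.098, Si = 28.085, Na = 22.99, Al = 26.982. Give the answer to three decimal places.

Na2O (M=61.979): mol = 0.17312; Na = 0.34624, O = 0.17312.
K2O (M=94.195): mol = 0.01709; K = 0.03418, O = 0.01709.
Al2O3 (M=101.961): mol = 0.19017; Al = 0.38034, O = 0.57051.
SiO2 (M=60.083): mol = 1.13826; Si = 1.13826, O = 2.27652.
ΣO = 3.03724; factor = 8/ΣO = 2.63397.
Si apfu = 1.13826 × 2.63397 = 2.998.

2.998 Si apfu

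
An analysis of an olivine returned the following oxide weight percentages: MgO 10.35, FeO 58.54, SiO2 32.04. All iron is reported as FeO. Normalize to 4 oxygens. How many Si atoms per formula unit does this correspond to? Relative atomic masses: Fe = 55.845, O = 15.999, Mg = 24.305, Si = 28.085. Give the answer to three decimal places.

0.998 Si apfu

MgO: 10.35/40.304 = 0.25680 mol → 0.25680 mol Mg, 0.25680 mol O.
FeO: 58.54/71.844 = 0.81482 mol → 0.81482 mol Fe, 0.81482 mol O.
SiO2: 32.04/60.083 = 0.53326 mol → 0.53326 mol Si, 1.06652 mol O.
Total oxygen = 2.13814 mol. Normalization factor = 4/2.13814 = 1.87078.
Si per 4 O = 0.53326 × 1.87078 = 0.998.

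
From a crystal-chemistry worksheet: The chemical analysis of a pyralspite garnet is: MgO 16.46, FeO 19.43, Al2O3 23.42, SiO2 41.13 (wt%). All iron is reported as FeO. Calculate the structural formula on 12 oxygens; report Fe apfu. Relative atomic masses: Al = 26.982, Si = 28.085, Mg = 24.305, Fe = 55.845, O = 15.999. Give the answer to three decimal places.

1.186 Fe apfu

16.46 wt% MgO ÷ 40.304 g/mol = 0.40840 mol, giving 0.40840 Mg and 0.40840 O.
19.43 wt% FeO ÷ 71.844 g/mol = 0.27045 mol, giving 0.27045 Fe and 0.27045 O.
23.42 wt% Al2O3 ÷ 101.961 g/mol = 0.22970 mol, giving 0.45940 Al and 0.68910 O.
41.13 wt% SiO2 ÷ 60.083 g/mol = 0.68455 mol, giving 0.68455 Si and 1.36910 O.
Oxygen sums to 2.73705; scaling by 12/2.73705 = 4.38428 puts the formula on 12 O.
Fe: 0.27045 × 4.38428 = 1.186 atoms per formula unit.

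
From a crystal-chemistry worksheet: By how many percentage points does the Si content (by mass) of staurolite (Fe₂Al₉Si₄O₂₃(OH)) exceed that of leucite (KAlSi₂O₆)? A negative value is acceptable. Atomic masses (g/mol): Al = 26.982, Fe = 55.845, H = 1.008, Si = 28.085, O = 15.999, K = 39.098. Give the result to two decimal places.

M(Fe₂Al₉Si₄O₂₃(OH)) = 851.852 g/mol, so wt% Si = 112.340/851.852 × 100 = 13.19%.
M(KAlSi₂O₆) = 218.244 g/mol, so wt% Si = 56.170/218.244 × 100 = 25.74%.
13.19 − 25.74 = -12.55 pp.

-12.55 percentage points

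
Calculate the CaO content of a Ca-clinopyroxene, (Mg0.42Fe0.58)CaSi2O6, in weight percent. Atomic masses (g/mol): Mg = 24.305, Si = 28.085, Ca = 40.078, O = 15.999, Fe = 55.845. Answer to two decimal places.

Molar mass of (Mg0.42Fe0.58)CaSi2O6 = 0.42·24.305 + 0.58·55.845 + 1·40.078 + 2·28.085 + 6·15.999 = 234.840 g/mol.
Each formula unit contains 1 Ca, equivalent to 1/1 = 1.0000 mol CaO.
M(CaO) = 1×40.078 + 1×15.999 = 56.077 g/mol.
Mass of CaO per formula unit = 1.0000 × 56.077 = 56.077 g.
CaO wt% = 56.077 / 234.840 × 100 = 23.88%.

23.88 wt%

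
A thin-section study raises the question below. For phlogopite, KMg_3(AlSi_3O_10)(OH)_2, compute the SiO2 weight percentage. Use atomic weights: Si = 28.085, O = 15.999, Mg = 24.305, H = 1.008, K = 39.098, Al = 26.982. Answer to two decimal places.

43.20 wt%

Molar mass of KMg_3(AlSi_3O_10)(OH)_2 = 1*39.098 + 3*24.305 + 1*26.982 + 3*28.085 + 12*15.999 + 2*1.008 = 417.254 g/mol.
Each formula unit contains 3 Si, equivalent to 3/1 = 3.0000 mol SiO2.
M(SiO2) = 1×28.085 + 2×15.999 = 60.083 g/mol.
Mass of SiO2 per formula unit = 3.0000 × 60.083 = 180.249 g.
SiO2 wt% = 180.249 / 417.254 × 100 = 43.20%.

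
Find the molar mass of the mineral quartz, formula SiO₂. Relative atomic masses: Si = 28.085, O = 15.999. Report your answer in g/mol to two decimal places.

60.08 g/mol

The formula mass is the sum 1(28.085) + 2(15.999).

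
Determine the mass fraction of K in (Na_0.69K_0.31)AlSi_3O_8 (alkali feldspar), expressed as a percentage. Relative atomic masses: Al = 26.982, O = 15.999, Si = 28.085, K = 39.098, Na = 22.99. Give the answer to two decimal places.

4.54 weight percent

Molar mass of (Na_0.69K_0.31)AlSi_3O_8: 0.69*22.99 + 0.31*39.098 + 1*26.982 + 3*28.085 + 8*15.999 = 267.212 g/mol.
Mass of K per formula unit: 0.31 × 39.098 = 12.120 g.
Weight fraction K = 12.120 / 267.212 = 0.0454.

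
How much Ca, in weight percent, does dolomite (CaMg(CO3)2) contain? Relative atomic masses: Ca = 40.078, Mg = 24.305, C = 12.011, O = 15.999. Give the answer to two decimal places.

Molar mass of CaMg(CO3)2: 1*40.078 + 1*24.305 + 2*12.011 + 6*15.999 = 184.399 g/mol.
Mass of Ca per formula unit: 1 × 40.078 = 40.078 g.
Weight fraction Ca = 40.078 / 184.399 = 0.2173.

21.73 weight percent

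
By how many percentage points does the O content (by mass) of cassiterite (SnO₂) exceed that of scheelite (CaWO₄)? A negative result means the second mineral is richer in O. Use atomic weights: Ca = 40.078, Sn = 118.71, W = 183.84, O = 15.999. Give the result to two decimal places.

First mineral: 31.998 g O in 150.708 g formula = 21.23 wt% O.
Second mineral: 63.996 g O in 287.914 g formula = 22.23 wt% O.
21.23% − 22.23% gives a difference of -1.00 percentage points.

-1.00 percentage points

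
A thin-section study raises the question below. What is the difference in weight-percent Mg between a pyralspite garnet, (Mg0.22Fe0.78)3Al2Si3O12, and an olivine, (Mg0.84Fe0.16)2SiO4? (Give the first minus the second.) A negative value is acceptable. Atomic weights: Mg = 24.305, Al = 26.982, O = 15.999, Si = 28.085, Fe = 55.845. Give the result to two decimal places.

-23.72 percentage points

First mineral: 16.041 g Mg in 476.926 g formula = 3.36 wt% Mg.
Second mineral: 40.832 g Mg in 150.784 g formula = 27.08 wt% Mg.
3.36% − 27.08% gives a difference of -23.72 percentage points.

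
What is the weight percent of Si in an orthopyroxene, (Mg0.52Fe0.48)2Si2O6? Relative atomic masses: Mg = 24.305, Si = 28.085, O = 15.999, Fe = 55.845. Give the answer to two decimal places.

Molar mass of (Mg0.52Fe0.48)2Si2O6: 1.04×24.305 + 0.96×55.845 + 2×28.085 + 6×15.999 = 231.052 g/mol.
Mass of Si per formula unit: 2 × 28.085 = 56.170 g.
Weight fraction Si = 56.170 / 231.052 = 0.2431.

24.31 mass %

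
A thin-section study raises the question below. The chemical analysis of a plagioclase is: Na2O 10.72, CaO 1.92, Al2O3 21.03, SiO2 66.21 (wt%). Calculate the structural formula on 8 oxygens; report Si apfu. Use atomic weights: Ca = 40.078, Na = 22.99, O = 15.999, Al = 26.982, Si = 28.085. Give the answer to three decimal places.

2.910 Si apfu

Na2O (M=61.979): mol = 0.17296; Na = 0.34592, O = 0.17296.
CaO (M=56.077): mol = 0.03424; Ca = 0.03424, O = 0.03424.
Al2O3 (M=101.961): mol = 0.20626; Al = 0.41252, O = 0.61878.
SiO2 (M=60.083): mol = 1.10198; Si = 1.10198, O = 2.20396.
ΣO = 3.02994; factor = 8/ΣO = 2.64032.
Si apfu = 1.10198 × 2.64032 = 2.910.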